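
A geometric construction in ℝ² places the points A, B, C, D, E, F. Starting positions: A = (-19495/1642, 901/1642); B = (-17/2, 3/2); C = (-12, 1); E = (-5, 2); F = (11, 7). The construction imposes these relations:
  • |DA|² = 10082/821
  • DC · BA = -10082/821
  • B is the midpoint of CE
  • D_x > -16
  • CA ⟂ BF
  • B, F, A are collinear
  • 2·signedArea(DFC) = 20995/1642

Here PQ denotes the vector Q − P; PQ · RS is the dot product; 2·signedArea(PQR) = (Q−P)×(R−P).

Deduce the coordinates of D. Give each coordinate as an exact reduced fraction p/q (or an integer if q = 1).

D = (-25033/1642, -661/1642)

1. D_x = -25033/1642  [2·signedArea(DFC) = 20995/1642 ∩ DC · BA = -10082/821]
2. D_y = -661/1642  [2·signedArea(DFC) = 20995/1642 ∩ DC · BA = -10082/821]
   → D = (-25033/1642, -661/1642)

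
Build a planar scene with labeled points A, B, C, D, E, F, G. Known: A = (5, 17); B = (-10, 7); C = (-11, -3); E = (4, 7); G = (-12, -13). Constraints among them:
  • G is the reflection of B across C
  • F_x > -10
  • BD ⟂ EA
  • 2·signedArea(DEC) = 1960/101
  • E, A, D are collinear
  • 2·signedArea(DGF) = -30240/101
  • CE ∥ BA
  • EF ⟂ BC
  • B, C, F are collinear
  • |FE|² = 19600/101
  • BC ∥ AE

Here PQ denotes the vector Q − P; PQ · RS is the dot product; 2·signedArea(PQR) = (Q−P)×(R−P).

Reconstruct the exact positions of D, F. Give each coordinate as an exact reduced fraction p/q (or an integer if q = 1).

1. D_x = 390/101  [E, A, D are collinear ∩ BD ⟂ EA]
2. D_y = 567/101  [E, A, D are collinear ∩ BD ⟂ EA]
   → D = (390/101, 567/101)
3. F_x = -996/101  [B, C, F are collinear ∩ EF ⟂ BC]
4. F_y = 847/101  [B, C, F are collinear ∩ EF ⟂ BC]
   → F = (-996/101, 847/101)

D = (390/101, 567/101)
F = (-996/101, 847/101)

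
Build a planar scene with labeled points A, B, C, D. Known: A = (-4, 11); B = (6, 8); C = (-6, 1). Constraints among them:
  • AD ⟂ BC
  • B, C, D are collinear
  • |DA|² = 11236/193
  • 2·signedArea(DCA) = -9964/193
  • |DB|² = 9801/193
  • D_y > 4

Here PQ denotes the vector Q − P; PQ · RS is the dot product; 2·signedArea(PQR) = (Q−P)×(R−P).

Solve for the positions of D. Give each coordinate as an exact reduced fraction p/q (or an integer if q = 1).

D = (-30/193, 851/193)

1. D_x = -30/193  [B, C, D are collinear ∩ AD ⟂ BC]
2. D_y = 851/193  [B, C, D are collinear ∩ AD ⟂ BC]
   → D = (-30/193, 851/193)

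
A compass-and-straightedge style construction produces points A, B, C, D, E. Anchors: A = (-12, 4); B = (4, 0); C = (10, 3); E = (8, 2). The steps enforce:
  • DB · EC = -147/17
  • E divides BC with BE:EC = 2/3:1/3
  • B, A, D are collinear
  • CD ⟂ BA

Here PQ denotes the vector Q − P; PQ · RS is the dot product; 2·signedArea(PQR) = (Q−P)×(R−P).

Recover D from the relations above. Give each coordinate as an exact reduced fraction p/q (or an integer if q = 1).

1. D_x = 152/17  [B, A, D are collinear ∩ CD ⟂ BA]
2. D_y = -21/17  [B, A, D are collinear ∩ CD ⟂ BA]
   → D = (152/17, -21/17)

D = (152/17, -21/17)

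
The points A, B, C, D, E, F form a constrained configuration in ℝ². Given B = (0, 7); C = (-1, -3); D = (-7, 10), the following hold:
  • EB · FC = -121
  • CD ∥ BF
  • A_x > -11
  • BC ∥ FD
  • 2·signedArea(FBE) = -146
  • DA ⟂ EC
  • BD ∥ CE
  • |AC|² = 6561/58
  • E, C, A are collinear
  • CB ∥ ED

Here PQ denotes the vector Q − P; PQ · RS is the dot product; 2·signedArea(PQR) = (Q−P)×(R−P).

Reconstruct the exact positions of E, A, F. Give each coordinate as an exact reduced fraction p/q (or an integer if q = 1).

1. E_x = -8  [CB ∥ ED ∩ BD ∥ CE]
2. E_y = 0  [CB ∥ ED ∩ BD ∥ CE]
   → E = (-8, 0)
3. A_x = -625/58  [E, C, A are collinear ∩ DA ⟂ EC]
4. A_y = 69/58  [E, C, A are collinear ∩ DA ⟂ EC]
   → A = (-625/58, 69/58)
5. F_x = -6  [BC ∥ FD ∩ CD ∥ BF]
6. F_y = 20  [BC ∥ FD ∩ CD ∥ BF]
   → F = (-6, 20)

A = (-625/58, 69/58)
E = (-8, 0)
F = (-6, 20)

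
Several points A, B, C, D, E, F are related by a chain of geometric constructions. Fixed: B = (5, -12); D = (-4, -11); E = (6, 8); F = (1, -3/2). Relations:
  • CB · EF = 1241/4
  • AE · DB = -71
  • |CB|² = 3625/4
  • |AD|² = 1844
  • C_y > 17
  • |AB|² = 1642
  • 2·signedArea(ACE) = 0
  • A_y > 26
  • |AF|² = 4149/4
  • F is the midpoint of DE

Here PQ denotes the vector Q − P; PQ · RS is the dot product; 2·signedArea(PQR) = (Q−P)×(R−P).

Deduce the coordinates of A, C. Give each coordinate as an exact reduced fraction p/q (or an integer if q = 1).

A = (16, 27)
C = (11, 35/2)

1. A_x = 16  [line -9·x + 1·y + 117 = 0 ∩ |AF|² = 4149/4]
2. A_y = 27  [line -9·x + 1·y + 117 = 0 ∩ |AF|² = 4149/4]
   → A = (16, 27)
3. C_x = 11  [2·signedArea(ACE) = 0 ∩ CB · EF = 1241/4]
4. C_y = 35/2  [2·signedArea(ACE) = 0 ∩ CB · EF = 1241/4]
   → C = (11, 35/2)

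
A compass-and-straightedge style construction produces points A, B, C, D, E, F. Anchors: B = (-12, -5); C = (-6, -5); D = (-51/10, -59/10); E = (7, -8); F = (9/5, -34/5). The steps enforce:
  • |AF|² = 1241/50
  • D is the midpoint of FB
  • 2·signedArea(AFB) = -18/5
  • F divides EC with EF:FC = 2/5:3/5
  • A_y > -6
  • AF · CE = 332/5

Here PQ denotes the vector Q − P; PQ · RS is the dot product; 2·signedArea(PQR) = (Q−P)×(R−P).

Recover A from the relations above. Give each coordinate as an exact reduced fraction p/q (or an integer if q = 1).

A = (-31/10, -59/10)

1. A_x = -31/10  [2·signedArea(AFB) = -18/5 ∩ AF · CE = 332/5]
2. A_y = -59/10  [2·signedArea(AFB) = -18/5 ∩ AF · CE = 332/5]
   → A = (-31/10, -59/10)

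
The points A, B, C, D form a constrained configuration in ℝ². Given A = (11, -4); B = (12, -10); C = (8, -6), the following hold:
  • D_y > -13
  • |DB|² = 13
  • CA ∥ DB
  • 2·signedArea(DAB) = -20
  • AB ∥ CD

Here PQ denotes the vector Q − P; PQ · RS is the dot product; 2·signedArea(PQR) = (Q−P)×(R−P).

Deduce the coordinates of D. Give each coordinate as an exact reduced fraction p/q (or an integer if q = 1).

1. D_x = 9  [CA ∥ DB ∩ AB ∥ CD]
2. D_y = -12  [CA ∥ DB ∩ AB ∥ CD]
   → D = (9, -12)

D = (9, -12)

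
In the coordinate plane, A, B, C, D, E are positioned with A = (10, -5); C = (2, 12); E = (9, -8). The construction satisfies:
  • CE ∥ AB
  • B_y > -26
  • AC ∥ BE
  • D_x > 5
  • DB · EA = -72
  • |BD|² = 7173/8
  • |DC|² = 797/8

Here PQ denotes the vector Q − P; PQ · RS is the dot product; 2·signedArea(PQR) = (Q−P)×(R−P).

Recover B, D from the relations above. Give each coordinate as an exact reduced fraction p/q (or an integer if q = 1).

1. B_x = 17  [AC ∥ BE ∩ CE ∥ AB]
2. B_y = -25  [AC ∥ BE ∩ CE ∥ AB]
   → B = (17, -25)
3. D_x = 23/4  [line -1·x + -3·y + 14 = 0 ∩ |DC|² = 797/8]
4. D_y = 11/4  [line -1·x + -3·y + 14 = 0 ∩ |DC|² = 797/8]
   → D = (23/4, 11/4)

B = (17, -25)
D = (23/4, 11/4)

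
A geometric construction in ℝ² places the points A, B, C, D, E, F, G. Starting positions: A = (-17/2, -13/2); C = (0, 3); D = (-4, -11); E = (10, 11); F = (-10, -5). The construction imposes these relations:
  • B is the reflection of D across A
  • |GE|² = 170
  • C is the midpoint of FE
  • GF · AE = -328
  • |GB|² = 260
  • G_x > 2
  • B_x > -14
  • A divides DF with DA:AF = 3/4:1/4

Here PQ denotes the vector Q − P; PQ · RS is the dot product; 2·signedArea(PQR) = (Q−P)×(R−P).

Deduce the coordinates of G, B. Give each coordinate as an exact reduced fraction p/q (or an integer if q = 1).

B = (-13, -2)
G = (3, 0)

1. G_x = 3  [line -37/2·x + -35/2·y + 111/2 = 0 ∩ |GE|² = 170]
2. G_y = 0  [line -37/2·x + -35/2·y + 111/2 = 0 ∩ |GE|² = 170]
   → G = (3, 0)
3. B_x = -13  [B is the reflection of D across A]
4. B_y = -2  [B is the reflection of D across A]
   → B = (-13, -2)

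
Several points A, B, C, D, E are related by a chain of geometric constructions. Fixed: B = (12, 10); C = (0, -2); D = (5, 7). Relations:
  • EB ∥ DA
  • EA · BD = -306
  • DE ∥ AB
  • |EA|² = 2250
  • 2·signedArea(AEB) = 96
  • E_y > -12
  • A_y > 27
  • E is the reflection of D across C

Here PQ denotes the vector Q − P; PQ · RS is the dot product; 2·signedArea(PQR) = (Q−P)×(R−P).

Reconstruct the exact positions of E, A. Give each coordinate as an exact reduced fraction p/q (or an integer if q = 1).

1. E_x = -5  [E is the reflection of D across C]
2. E_y = -11  [E is the reflection of D across C]
   → E = (-5, -11)
3. A_x = 22  [DE ∥ AB ∩ EB ∥ DA]
4. A_y = 28  [DE ∥ AB ∩ EB ∥ DA]
   → A = (22, 28)

A = (22, 28)
E = (-5, -11)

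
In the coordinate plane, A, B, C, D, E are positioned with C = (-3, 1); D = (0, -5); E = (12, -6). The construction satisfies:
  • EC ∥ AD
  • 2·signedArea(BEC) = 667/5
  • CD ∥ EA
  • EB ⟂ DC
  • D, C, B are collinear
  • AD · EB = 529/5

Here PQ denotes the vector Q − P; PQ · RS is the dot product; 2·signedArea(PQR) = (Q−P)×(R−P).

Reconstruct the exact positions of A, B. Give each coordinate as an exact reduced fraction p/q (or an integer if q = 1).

1. A_x = 15  [EC ∥ AD ∩ CD ∥ EA]
2. A_y = -12  [EC ∥ AD ∩ CD ∥ EA]
   → A = (15, -12)
3. B_x = 14/5  [D, C, B are collinear ∩ EB ⟂ DC]
4. B_y = -53/5  [D, C, B are collinear ∩ EB ⟂ DC]
   → B = (14/5, -53/5)

A = (15, -12)
B = (14/5, -53/5)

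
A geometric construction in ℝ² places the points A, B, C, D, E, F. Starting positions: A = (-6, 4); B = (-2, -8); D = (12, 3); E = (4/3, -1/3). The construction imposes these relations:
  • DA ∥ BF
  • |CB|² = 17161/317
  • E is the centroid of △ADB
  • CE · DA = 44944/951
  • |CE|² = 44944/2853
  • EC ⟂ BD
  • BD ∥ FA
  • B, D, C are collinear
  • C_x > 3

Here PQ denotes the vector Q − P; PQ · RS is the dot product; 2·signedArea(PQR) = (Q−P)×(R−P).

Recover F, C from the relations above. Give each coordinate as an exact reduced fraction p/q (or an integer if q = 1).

1. F_x = -20  [BD ∥ FA ∩ DA ∥ BF]
2. F_y = -7  [BD ∥ FA ∩ DA ∥ BF]
   → F = (-20, -7)
3. C_x = 1200/317  [B, D, C are collinear ∩ EC ⟂ BD]
4. C_y = -1095/317  [B, D, C are collinear ∩ EC ⟂ BD]
   → C = (1200/317, -1095/317)

C = (1200/317, -1095/317)
F = (-20, -7)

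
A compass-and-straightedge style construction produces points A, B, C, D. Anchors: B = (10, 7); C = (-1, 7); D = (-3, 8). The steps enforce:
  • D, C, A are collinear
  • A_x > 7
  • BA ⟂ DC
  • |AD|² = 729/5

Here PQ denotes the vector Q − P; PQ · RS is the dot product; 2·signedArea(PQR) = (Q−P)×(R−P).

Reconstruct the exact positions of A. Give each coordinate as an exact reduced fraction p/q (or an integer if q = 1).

A = (39/5, 13/5)

1. A_x = 39/5  [D, C, A are collinear ∩ BA ⟂ DC]
2. A_y = 13/5  [D, C, A are collinear ∩ BA ⟂ DC]
   → A = (39/5, 13/5)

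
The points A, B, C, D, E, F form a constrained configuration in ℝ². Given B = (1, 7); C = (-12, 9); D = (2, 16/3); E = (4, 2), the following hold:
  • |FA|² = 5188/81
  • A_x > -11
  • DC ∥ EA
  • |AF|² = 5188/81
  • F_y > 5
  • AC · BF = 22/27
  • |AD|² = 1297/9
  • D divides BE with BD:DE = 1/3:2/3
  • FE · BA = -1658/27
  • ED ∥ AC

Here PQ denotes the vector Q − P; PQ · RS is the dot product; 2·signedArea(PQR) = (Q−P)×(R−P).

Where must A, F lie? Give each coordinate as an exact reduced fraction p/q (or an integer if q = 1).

A = (-10, 17/3)
F = (-2, 49/9)

1. A_x = -10  [ED ∥ AC ∩ DC ∥ EA]
2. A_y = 17/3  [ED ∥ AC ∩ DC ∥ EA]
   → A = (-10, 17/3)
3. F_x = -2  [FE · BA = -1658/27 ∩ AC · BF = 22/27]
4. F_y = 49/9  [FE · BA = -1658/27 ∩ AC · BF = 22/27]
   → F = (-2, 49/9)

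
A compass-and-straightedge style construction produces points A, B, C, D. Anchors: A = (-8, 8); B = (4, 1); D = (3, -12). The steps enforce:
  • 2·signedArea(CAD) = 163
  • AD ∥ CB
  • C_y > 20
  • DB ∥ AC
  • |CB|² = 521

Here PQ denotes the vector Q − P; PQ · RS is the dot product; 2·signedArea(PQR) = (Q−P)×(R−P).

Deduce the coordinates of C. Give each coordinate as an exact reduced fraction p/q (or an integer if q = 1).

1. C_x = -7  [AD ∥ CB ∩ DB ∥ AC]
2. C_y = 21  [AD ∥ CB ∩ DB ∥ AC]
   → C = (-7, 21)

C = (-7, 21)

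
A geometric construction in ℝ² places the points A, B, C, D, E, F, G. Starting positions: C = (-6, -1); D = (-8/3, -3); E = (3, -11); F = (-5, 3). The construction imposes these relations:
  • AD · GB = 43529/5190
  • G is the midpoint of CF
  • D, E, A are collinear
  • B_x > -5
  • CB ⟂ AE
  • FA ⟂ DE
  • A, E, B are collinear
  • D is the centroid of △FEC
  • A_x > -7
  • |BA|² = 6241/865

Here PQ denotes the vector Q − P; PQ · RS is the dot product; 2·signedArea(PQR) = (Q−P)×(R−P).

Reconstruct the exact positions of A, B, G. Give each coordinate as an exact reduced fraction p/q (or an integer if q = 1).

A = (-5429/865, 1813/865)
B = (-4086/865, -83/865)
G = (-11/2, 1)

1. A_x = -5429/865  [D, E, A are collinear ∩ FA ⟂ DE]
2. A_y = 1813/865  [D, E, A are collinear ∩ FA ⟂ DE]
   → A = (-5429/865, 1813/865)
3. B_x = -4086/865  [A, E, B are collinear ∩ CB ⟂ AE]
4. B_y = -83/865  [A, E, B are collinear ∩ CB ⟂ AE]
   → B = (-4086/865, -83/865)
5. G_x = -11/2  [G is the midpoint of CF]
6. G_y = 1  [G is the midpoint of CF]
   → G = (-11/2, 1)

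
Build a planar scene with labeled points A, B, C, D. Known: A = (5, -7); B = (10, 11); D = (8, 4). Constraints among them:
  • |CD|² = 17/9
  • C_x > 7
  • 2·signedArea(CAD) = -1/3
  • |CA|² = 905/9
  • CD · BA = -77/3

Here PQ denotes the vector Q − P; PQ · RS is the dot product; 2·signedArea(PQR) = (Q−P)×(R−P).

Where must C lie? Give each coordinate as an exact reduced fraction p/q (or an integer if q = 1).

1. C_x = 23/3  [CD · BA = -77/3 ∩ 2·signedArea(CAD) = -1/3]
2. C_y = 8/3  [CD · BA = -77/3 ∩ 2·signedArea(CAD) = -1/3]
   → C = (23/3, 8/3)

C = (23/3, 8/3)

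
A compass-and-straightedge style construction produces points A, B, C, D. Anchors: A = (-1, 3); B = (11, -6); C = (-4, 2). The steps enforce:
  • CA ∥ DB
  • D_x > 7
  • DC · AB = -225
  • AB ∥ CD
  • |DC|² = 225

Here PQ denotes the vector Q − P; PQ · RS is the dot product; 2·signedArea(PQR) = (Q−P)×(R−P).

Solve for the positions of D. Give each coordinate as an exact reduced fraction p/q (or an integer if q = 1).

D = (8, -7)

1. D_x = 8  [CA ∥ DB ∩ AB ∥ CD]
2. D_y = -7  [CA ∥ DB ∩ AB ∥ CD]
   → D = (8, -7)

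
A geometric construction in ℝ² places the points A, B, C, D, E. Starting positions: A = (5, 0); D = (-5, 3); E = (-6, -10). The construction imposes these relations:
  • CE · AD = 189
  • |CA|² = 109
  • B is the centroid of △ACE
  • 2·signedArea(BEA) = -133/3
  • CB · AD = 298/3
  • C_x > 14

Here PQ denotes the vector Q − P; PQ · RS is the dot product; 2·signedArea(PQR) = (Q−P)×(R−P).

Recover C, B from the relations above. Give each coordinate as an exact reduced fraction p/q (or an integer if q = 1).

B = (14/3, -13/3)
C = (15, -3)

1. C_x = 15  [line 10·x + -3·y + -159 = 0 ∩ |CA|² = 109]
2. C_y = -3  [line 10·x + -3·y + -159 = 0 ∩ |CA|² = 109]
   → C = (15, -3)
3. B_x = 14/3  [B is the centroid of △ACE]
4. B_y = -13/3  [B is the centroid of △ACE]
   → B = (14/3, -13/3)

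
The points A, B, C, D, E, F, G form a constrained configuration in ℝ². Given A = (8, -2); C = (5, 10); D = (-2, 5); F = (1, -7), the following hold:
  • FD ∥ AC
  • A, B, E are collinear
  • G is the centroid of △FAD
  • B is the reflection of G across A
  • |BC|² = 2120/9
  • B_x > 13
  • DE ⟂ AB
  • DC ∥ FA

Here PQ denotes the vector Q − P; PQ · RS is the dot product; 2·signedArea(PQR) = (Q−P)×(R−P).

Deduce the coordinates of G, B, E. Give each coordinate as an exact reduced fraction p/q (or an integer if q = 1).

B = (41/3, -8/3)
E = (-784/293, -218/293)
G = (7/3, -4/3)

1. G_x = 7/3  [G is the centroid of △FAD]
2. G_y = -4/3  [G is the centroid of △FAD]
   → G = (7/3, -4/3)
3. B_x = 41/3  [B is the reflection of G across A]
4. B_y = -8/3  [B is the reflection of G across A]
   → B = (41/3, -8/3)
5. E_x = -784/293  [A, B, E are collinear ∩ DE ⟂ AB]
6. E_y = -218/293  [A, B, E are collinear ∩ DE ⟂ AB]
   → E = (-784/293, -218/293)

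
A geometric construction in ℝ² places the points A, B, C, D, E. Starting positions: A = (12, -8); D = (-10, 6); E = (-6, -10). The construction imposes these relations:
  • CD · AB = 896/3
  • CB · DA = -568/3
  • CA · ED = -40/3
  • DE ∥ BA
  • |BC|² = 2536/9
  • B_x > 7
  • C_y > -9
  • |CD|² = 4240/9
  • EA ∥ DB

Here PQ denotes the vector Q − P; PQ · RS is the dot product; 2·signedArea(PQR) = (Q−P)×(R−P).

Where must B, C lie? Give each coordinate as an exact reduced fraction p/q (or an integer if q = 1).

1. B_x = 8  [DE ∥ BA ∩ EA ∥ DB]
2. B_y = 8  [DE ∥ BA ∩ EA ∥ DB]
   → B = (8, 8)
3. C_x = 6  [CA · ED = -40/3 ∩ CB · DA = -568/3]
4. C_y = -26/3  [CA · ED = -40/3 ∩ CB · DA = -568/3]
   → C = (6, -26/3)

B = (8, 8)
C = (6, -26/3)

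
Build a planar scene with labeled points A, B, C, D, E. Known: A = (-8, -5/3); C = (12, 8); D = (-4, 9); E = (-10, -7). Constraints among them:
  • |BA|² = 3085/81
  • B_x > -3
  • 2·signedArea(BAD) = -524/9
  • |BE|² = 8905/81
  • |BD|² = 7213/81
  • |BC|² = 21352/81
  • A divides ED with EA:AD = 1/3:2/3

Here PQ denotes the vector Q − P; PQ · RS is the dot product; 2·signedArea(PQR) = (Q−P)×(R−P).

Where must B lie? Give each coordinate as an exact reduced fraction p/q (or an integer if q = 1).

1. B_x = -2  [line -32/3·x + 4·y + -184/9 = 0 ∩ |BA|² = 3085/81]
2. B_y = -2/9  [line -32/3·x + 4·y + -184/9 = 0 ∩ |BA|² = 3085/81]
   → B = (-2, -2/9)

B = (-2, -2/9)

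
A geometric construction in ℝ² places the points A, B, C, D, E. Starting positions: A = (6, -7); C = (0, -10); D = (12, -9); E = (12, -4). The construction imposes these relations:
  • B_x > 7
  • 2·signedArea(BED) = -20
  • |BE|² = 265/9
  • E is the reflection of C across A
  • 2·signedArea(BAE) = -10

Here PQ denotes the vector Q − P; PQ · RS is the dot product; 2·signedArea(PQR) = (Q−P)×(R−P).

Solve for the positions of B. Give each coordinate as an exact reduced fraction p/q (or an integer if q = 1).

B = (8, -23/3)

1. B_x = 8  [2·signedArea(BAE) = -10 ∩ 2·signedArea(BED) = -20]
2. B_y = -23/3  [2·signedArea(BAE) = -10 ∩ 2·signedArea(BED) = -20]
   → B = (8, -23/3)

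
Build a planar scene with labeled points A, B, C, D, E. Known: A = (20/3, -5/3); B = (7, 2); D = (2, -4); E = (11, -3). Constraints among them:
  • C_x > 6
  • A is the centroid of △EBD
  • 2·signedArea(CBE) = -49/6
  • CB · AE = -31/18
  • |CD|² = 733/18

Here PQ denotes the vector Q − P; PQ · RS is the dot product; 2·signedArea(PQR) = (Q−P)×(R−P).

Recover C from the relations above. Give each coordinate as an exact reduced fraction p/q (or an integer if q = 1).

1. C_x = 41/6  [2·signedArea(CBE) = -49/6 ∩ CB · AE = -31/18]
2. C_y = 1/6  [2·signedArea(CBE) = -49/6 ∩ CB · AE = -31/18]
   → C = (41/6, 1/6)

C = (41/6, 1/6)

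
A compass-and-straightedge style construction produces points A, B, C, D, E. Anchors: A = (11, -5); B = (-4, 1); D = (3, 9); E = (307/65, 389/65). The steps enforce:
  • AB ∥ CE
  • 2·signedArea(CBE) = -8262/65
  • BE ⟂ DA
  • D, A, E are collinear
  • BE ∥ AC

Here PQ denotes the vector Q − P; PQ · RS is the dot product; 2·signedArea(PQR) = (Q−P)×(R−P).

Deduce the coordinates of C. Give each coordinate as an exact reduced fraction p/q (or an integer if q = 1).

C = (1282/65, -1/65)

1. C_x = 1282/65  [AB ∥ CE ∩ BE ∥ AC]
2. C_y = -1/65  [AB ∥ CE ∩ BE ∥ AC]
   → C = (1282/65, -1/65)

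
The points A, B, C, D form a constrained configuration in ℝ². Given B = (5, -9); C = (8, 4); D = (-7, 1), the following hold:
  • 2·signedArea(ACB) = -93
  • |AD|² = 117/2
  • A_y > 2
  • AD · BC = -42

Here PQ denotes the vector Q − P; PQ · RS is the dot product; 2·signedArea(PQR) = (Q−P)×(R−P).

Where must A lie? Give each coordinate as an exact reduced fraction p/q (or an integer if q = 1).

A = (1/2, 5/2)

1. A_x = 1/2  [2·signedArea(ACB) = -93 ∩ AD · BC = -42]
2. A_y = 5/2  [2·signedArea(ACB) = -93 ∩ AD · BC = -42]
   → A = (1/2, 5/2)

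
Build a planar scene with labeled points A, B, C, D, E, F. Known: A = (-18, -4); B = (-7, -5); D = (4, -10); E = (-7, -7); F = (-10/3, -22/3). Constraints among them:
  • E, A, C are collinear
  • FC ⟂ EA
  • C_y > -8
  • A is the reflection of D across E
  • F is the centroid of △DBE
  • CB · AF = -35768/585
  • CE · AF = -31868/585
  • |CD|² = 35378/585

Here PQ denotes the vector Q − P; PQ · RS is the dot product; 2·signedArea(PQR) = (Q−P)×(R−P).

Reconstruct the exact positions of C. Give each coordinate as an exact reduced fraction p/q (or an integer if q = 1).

C = (-683/195, -517/65)

1. C_x = -683/195  [E, A, C are collinear ∩ FC ⟂ EA]
2. C_y = -517/65  [E, A, C are collinear ∩ FC ⟂ EA]
   → C = (-683/195, -517/65)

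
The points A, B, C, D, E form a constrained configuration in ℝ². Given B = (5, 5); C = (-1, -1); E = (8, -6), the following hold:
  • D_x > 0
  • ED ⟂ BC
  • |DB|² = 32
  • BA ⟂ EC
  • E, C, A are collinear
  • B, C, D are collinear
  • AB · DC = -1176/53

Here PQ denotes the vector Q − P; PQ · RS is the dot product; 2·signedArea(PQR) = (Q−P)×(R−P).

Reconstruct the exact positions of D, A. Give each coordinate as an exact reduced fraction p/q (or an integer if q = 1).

1. D_x = 1  [B, C, D are collinear ∩ ED ⟂ BC]
2. D_y = 1  [B, C, D are collinear ∩ ED ⟂ BC]
   → D = (1, 1)
3. A_x = 55/53  [E, C, A are collinear ∩ BA ⟂ EC]
4. A_y = -113/53  [E, C, A are collinear ∩ BA ⟂ EC]
   → A = (55/53, -113/53)

A = (55/53, -113/53)
D = (1, 1)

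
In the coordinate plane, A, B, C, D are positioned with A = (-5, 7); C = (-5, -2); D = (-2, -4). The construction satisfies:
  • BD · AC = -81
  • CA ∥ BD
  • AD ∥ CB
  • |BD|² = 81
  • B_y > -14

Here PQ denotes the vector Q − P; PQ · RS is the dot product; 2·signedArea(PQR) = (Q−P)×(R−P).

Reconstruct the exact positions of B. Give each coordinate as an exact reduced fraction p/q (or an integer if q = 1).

1. B_x = -2  [CA ∥ BD ∩ AD ∥ CB]
2. B_y = -13  [CA ∥ BD ∩ AD ∥ CB]
   → B = (-2, -13)

B = (-2, -13)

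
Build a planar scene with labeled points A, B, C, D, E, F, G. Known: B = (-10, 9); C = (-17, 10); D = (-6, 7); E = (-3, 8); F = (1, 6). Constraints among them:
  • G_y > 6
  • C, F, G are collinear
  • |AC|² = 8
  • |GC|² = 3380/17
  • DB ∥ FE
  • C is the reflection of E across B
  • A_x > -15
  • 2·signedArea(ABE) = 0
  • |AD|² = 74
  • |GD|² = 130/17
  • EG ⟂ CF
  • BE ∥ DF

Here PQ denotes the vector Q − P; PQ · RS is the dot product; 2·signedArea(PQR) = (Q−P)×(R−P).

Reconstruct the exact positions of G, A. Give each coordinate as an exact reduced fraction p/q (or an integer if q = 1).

A = (-71/5, 48/5)
G = (-55/17, 118/17)

1. G_x = -55/17  [C, F, G are collinear ∩ EG ⟂ CF]
2. G_y = 118/17  [C, F, G are collinear ∩ EG ⟂ CF]
   → G = (-55/17, 118/17)
3. A_x = -71/5  [line 1·x + 7·y + -53 = 0 ∩ |AC|² = 8]
4. A_y = 48/5  [line 1·x + 7·y + -53 = 0 ∩ |AC|² = 8]
   → A = (-71/5, 48/5)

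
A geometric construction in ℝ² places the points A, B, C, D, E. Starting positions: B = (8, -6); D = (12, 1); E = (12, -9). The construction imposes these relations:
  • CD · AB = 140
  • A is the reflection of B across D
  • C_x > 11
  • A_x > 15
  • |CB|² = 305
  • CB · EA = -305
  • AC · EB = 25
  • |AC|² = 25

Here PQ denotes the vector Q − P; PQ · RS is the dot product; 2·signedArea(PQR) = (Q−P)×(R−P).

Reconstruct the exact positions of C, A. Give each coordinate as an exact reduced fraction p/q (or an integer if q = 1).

A = (16, 8)
C = (12, 11)

1. A_x = 16  [A is the reflection of B across D]
2. A_y = 8  [A is the reflection of B across D]
   → A = (16, 8)
3. C_x = 12  [CB · EA = -305 ∩ AC · EB = 25]
4. C_y = 11  [CB · EA = -305 ∩ AC · EB = 25]
   → C = (12, 11)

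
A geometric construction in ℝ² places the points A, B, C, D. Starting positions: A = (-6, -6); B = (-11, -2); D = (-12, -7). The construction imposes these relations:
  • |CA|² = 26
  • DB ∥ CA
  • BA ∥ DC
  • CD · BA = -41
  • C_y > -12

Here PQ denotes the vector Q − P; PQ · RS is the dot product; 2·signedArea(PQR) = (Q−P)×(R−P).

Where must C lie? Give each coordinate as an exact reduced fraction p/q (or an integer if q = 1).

1. C_x = -7  [DB ∥ CA ∩ BA ∥ DC]
2. C_y = -11  [DB ∥ CA ∩ BA ∥ DC]
   → C = (-7, -11)

C = (-7, -11)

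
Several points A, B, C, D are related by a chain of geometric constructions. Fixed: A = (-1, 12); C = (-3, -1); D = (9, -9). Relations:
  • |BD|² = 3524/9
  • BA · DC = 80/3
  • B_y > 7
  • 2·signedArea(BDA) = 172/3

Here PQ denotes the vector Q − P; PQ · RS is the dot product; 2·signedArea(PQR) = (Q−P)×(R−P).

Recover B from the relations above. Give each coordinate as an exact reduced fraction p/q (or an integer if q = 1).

B = (-5/3, 23/3)

1. B_x = -5/3  [2·signedArea(BDA) = 172/3 ∩ BA · DC = 80/3]
2. B_y = 23/3  [2·signedArea(BDA) = 172/3 ∩ BA · DC = 80/3]
   → B = (-5/3, 23/3)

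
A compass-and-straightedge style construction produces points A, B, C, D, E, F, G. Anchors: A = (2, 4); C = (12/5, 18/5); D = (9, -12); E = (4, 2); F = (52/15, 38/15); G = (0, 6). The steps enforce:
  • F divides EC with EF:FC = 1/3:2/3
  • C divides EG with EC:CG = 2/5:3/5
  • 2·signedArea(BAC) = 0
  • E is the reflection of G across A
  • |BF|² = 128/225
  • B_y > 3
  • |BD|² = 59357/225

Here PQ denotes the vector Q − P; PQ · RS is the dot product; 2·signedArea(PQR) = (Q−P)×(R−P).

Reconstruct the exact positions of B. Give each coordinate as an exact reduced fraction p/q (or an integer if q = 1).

1. B_x = 44/15  [line 2/5·x + 2/5·y + -12/5 = 0 ∩ |BF|² = 128/225]
2. B_y = 46/15  [line 2/5·x + 2/5·y + -12/5 = 0 ∩ |BF|² = 128/225]
   → B = (44/15, 46/15)

B = (44/15, 46/15)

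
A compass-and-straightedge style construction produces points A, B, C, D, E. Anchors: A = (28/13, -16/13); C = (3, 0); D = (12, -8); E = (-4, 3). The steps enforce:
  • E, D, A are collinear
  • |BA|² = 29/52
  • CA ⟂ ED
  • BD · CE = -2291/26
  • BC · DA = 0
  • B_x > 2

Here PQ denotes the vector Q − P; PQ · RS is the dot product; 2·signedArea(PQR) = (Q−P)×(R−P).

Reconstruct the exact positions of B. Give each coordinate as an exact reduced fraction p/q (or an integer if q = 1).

1. B_x = 67/26  [BC · DA = 0 ∩ BD · CE = -2291/26]
2. B_y = -8/13  [BC · DA = 0 ∩ BD · CE = -2291/26]
   → B = (67/26, -8/13)

B = (67/26, -8/13)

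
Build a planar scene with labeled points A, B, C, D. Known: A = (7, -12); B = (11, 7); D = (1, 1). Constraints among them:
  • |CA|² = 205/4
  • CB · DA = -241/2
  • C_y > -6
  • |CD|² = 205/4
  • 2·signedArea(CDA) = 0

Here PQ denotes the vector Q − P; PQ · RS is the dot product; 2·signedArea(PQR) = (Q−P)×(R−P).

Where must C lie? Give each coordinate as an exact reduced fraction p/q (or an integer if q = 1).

1. C_x = 4  [2·signedArea(CDA) = 0 ∩ CB · DA = -241/2]
2. C_y = -11/2  [2·signedArea(CDA) = 0 ∩ CB · DA = -241/2]
   → C = (4, -11/2)

C = (4, -11/2)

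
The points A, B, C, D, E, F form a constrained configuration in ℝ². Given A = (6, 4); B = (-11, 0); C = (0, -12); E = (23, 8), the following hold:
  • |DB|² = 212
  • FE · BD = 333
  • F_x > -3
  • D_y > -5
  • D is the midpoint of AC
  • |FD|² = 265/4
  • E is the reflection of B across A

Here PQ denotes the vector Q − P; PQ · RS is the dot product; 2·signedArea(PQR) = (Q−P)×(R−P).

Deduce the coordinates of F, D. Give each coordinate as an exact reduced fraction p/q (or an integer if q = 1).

1. D_x = 3  [D is the midpoint of AC]
2. D_y = -4  [D is the midpoint of AC]
   → D = (3, -4)
3. F_x = -5/2  [line -14·x + 4·y + -43 = 0 ∩ |FD|² = 265/4]
4. F_y = 2  [line -14·x + 4·y + -43 = 0 ∩ |FD|² = 265/4]
   → F = (-5/2, 2)

D = (3, -4)
F = (-5/2, 2)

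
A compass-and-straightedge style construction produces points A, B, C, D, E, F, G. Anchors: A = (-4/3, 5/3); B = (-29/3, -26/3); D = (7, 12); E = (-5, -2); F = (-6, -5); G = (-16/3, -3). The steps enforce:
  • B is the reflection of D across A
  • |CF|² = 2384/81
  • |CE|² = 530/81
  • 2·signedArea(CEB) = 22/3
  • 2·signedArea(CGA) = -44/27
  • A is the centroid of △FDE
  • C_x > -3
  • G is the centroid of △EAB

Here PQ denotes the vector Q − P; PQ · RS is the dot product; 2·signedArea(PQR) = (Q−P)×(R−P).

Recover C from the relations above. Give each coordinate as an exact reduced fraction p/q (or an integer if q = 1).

1. C_x = -26/9  [2·signedArea(CEB) = 22/3 ∩ 2·signedArea(CGA) = -44/27]
2. C_y = -5/9  [2·signedArea(CEB) = 22/3 ∩ 2·signedArea(CGA) = -44/27]
   → C = (-26/9, -5/9)

C = (-26/9, -5/9)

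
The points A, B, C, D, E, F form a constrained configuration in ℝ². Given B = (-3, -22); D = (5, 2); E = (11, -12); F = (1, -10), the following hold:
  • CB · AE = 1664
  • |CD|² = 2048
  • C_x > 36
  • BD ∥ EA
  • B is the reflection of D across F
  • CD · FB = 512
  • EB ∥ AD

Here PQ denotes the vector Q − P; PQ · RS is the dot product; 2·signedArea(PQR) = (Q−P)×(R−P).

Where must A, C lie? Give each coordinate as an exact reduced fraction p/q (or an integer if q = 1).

A = (19, 12)
C = (37, 34)

1. A_x = 19  [EB ∥ AD ∩ BD ∥ EA]
2. A_y = 12  [EB ∥ AD ∩ BD ∥ EA]
   → A = (19, 12)
3. C_x = 37  [line 4·x + 12·y + -556 = 0 ∩ |CD|² = 2048]
4. C_y = 34  [line 4·x + 12·y + -556 = 0 ∩ |CD|² = 2048]
   → C = (37, 34)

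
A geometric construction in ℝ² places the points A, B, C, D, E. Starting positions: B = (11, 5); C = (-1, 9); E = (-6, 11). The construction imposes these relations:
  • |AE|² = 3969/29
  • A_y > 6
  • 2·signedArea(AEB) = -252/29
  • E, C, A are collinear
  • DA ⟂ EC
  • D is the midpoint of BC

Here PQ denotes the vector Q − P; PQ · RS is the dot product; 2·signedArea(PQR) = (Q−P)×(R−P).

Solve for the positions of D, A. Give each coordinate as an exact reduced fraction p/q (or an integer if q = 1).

A = (141/29, 193/29)
D = (5, 7)

1. D_x = 5  [D is the midpoint of BC]
2. D_y = 7  [D is the midpoint of BC]
   → D = (5, 7)
3. A_x = 141/29  [E, C, A are collinear ∩ DA ⟂ EC]
4. A_y = 193/29  [E, C, A are collinear ∩ DA ⟂ EC]
   → A = (141/29, 193/29)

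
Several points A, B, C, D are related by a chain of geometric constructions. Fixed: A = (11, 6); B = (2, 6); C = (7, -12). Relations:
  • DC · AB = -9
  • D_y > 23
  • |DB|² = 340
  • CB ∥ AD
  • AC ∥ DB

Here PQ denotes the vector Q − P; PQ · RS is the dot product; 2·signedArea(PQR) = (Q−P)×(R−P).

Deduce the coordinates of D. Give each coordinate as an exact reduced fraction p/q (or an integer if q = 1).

1. D_x = 6  [AC ∥ DB ∩ CB ∥ AD]
2. D_y = 24  [AC ∥ DB ∩ CB ∥ AD]
   → D = (6, 24)

D = (6, 24)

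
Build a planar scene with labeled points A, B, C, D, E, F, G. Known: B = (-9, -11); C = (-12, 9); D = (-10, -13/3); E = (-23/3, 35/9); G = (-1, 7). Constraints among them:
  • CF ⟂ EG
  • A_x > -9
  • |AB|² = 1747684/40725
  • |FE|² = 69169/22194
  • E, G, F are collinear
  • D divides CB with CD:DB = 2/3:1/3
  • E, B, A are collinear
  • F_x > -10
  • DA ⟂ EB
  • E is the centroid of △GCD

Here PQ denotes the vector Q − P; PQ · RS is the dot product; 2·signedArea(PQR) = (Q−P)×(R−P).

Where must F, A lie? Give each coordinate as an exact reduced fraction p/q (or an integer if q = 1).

1. F_x = -2539/274  [E, G, F are collinear ∩ CF ⟂ EG]
2. F_y = 861/274  [E, G, F are collinear ∩ CF ⟂ EG]
   → F = (-2539/274, 861/274)
3. A_x = -38081/4525  [E, B, A are collinear ∩ DA ⟂ EB]
4. A_y = -60751/13575  [E, B, A are collinear ∩ DA ⟂ EB]
   → A = (-38081/4525, -60751/13575)

A = (-38081/4525, -60751/13575)
F = (-2539/274, 861/274)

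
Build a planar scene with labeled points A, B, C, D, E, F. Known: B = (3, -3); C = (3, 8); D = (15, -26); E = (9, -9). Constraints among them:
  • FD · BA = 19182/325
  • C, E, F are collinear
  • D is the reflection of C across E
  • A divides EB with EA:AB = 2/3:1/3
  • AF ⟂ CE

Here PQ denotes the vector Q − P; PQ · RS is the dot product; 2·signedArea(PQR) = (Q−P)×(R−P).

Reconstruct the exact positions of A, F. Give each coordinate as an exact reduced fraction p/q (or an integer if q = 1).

1. A_x = 5  [A divides EB with EA:AB = 2/3:1/3]
2. A_y = -5  [A divides EB with EA:AB = 2/3:1/3]
   → A = (5, -5)
3. F_x = 2373/325  [C, E, F are collinear ∩ AF ⟂ CE]
4. F_y = -1361/325  [C, E, F are collinear ∩ AF ⟂ CE]
   → F = (2373/325, -1361/325)

A = (5, -5)
F = (2373/325, -1361/325)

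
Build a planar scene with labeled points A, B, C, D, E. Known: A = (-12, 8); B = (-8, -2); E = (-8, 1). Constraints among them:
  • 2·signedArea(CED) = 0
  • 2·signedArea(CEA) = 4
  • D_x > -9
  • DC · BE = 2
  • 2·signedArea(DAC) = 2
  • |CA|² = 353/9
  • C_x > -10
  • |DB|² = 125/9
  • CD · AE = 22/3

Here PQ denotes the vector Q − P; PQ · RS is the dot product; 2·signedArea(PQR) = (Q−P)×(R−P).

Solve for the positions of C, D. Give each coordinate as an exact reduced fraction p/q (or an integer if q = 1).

1. C_x = -28/3  [line -7·x + -4·y + -56 = 0 ∩ |CA|² = 353/9]
2. C_y = 7/3  [line -7·x + -4·y + -56 = 0 ∩ |CA|² = 353/9]
   → C = (-28/3, 7/3)
3. D_x = -26/3  [2·signedArea(CED) = 0 ∩ DC · BE = 2]
4. D_y = 5/3  [2·signedArea(CED) = 0 ∩ DC · BE = 2]
   → D = (-26/3, 5/3)

C = (-28/3, 7/3)
D = (-26/3, 5/3)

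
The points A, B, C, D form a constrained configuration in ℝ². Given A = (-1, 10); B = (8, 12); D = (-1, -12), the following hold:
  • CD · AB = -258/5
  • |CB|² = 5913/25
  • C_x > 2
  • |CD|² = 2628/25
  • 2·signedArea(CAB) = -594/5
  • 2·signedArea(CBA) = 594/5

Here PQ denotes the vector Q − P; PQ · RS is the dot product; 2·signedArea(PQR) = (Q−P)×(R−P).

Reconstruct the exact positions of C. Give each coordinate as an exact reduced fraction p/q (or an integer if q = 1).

C = (13/5, -12/5)

1. C_x = 13/5  [2·signedArea(CAB) = -594/5 ∩ CD · AB = -258/5]
2. C_y = -12/5  [2·signedArea(CAB) = -594/5 ∩ CD · AB = -258/5]
   → C = (13/5, -12/5)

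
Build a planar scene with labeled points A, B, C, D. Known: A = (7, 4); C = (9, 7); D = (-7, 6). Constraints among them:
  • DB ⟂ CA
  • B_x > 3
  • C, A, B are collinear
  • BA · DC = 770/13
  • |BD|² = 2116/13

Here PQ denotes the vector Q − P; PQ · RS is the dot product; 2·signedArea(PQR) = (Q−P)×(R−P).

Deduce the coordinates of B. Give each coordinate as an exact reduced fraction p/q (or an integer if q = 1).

B = (47/13, -14/13)

1. B_x = 47/13  [C, A, B are collinear ∩ DB ⟂ CA]
2. B_y = -14/13  [C, A, B are collinear ∩ DB ⟂ CA]
   → B = (47/13, -14/13)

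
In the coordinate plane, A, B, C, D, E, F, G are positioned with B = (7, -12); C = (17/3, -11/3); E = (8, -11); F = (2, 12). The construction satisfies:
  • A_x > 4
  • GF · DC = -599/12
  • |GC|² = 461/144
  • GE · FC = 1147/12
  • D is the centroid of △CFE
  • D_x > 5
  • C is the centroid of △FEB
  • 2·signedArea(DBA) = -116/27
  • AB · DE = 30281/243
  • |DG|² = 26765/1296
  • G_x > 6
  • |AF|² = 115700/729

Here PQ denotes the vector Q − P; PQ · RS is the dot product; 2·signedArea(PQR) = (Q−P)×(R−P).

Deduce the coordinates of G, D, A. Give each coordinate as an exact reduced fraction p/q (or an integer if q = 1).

1. G_x = 13/2  [line -11/3·x + 47/3·y + 1273/12 = 0 ∩ |GC|² = 461/144]
2. G_y = -21/4  [line -11/3·x + 47/3·y + 1273/12 = 0 ∩ |GC|² = 461/144]
   → G = (13/2, -21/4)
3. D_x = 47/9  [D is the centroid of △CFE]
4. D_y = -8/9  [D is the centroid of △CFE]
   → D = (47/9, -8/9)
5. A_x = 128/27  [AB · DE = 30281/243 ∩ 2·signedArea(DBA) = -116/27]
6. A_y = -8/27  [AB · DE = 30281/243 ∩ 2·signedArea(DBA) = -116/27]
   → A = (128/27, -8/27)

A = (128/27, -8/27)
D = (47/9, -8/9)
G = (13/2, -21/4)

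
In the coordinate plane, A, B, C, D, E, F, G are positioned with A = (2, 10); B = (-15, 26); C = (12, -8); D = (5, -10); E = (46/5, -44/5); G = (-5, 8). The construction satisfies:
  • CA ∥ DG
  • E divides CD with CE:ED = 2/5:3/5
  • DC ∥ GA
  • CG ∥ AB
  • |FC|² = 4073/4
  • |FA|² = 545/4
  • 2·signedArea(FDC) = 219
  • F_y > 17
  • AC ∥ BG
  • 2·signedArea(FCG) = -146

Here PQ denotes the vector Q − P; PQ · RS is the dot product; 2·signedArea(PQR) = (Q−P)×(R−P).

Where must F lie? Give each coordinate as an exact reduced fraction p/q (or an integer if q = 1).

F = (-13/2, 18)

1. F_x = -13/2  [2·signedArea(FDC) = 219 ∩ 2·signedArea(FCG) = -146]
2. F_y = 18  [2·signedArea(FDC) = 219 ∩ 2·signedArea(FCG) = -146]
   → F = (-13/2, 18)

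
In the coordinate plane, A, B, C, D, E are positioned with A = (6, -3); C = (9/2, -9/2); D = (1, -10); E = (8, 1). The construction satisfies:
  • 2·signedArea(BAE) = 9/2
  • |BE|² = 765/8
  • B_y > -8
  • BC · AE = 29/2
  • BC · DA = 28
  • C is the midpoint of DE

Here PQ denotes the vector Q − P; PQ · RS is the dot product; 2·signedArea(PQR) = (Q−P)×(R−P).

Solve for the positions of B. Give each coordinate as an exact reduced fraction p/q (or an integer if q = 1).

1. B_x = 11/4  [2·signedArea(BAE) = 9/2 ∩ BC · AE = 29/2]
2. B_y = -29/4  [2·signedArea(BAE) = 9/2 ∩ BC · AE = 29/2]
   → B = (11/4, -29/4)

B = (11/4, -29/4)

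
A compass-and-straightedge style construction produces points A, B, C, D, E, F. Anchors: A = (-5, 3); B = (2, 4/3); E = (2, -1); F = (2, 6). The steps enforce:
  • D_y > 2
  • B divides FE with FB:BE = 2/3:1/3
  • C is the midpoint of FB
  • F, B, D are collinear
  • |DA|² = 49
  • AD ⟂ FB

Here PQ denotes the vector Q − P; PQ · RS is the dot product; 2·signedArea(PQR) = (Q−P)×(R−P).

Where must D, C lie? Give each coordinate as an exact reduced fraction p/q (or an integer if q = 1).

1. D_x = 2  [F, B, D are collinear ∩ AD ⟂ FB]
2. D_y = 3  [F, B, D are collinear ∩ AD ⟂ FB]
   → D = (2, 3)
3. C_x = 2  [C is the midpoint of FB]
4. C_y = 11/3  [C is the midpoint of FB]
   → C = (2, 11/3)

C = (2, 11/3)
D = (2, 3)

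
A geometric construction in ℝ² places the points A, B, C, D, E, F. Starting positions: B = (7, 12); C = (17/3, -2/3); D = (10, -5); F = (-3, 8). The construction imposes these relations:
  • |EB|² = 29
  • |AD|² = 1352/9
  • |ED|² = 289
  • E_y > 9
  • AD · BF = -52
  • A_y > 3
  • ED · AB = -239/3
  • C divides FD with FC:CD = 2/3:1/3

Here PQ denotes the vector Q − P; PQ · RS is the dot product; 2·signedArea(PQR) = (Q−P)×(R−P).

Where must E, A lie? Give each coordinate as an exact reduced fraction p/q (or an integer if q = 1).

1. A_x = 4/3  [line 10·x + 4·y + -28 = 0 ∩ |AD|² = 1352/9]
2. A_y = 11/3  [line 10·x + 4·y + -28 = 0 ∩ |AD|² = 1352/9]
   → A = (4/3, 11/3)
3. E_x = 2  [line -17/3·x + -25/3·y + 284/3 = 0 ∩ |ED|² = 289]
4. E_y = 10  [line -17/3·x + -25/3·y + 284/3 = 0 ∩ |ED|² = 289]
   → E = (2, 10)

A = (4/3, 11/3)
E = (2, 10)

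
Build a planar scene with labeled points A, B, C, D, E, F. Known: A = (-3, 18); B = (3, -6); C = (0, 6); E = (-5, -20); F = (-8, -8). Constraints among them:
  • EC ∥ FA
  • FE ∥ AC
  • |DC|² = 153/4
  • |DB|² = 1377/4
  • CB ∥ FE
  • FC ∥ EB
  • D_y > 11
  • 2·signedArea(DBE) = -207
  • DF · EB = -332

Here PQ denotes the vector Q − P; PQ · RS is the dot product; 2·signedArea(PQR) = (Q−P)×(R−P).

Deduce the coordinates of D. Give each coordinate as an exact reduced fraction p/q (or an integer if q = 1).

1. D_x = -3/2  [DF · EB = -332 ∩ 2·signedArea(DBE) = -207]
2. D_y = 12  [DF · EB = -332 ∩ 2·signedArea(DBE) = -207]
   → D = (-3/2, 12)

D = (-3/2, 12)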